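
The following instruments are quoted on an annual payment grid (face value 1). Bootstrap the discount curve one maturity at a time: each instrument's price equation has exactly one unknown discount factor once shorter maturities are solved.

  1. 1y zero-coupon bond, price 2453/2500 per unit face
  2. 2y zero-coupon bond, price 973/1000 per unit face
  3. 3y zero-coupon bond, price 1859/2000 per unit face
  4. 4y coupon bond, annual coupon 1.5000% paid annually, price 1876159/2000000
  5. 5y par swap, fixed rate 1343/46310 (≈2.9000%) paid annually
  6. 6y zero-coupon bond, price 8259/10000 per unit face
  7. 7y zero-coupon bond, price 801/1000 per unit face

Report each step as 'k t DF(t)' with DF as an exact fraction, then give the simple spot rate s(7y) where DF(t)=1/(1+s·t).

1 1 2453/2500
2 2 973/1000
3 3 1859/2000
4 4 551/625
5 5 8657/10000
6 6 8259/10000
7 7 801/1000
s(7y) = (1/(801/1000) − 1)/(7) = 199/5607 ≈ 3.5491%

step 1 [1y] zero: DF = P = 2453/2500 ≈ 0.981200
step 2 [2y] zero: DF = P = 973/1000 ≈ 0.973000
step 3 [3y] zero: DF = P = 1859/2000 ≈ 0.929500
step 4 [4y] bond c/1=3/200: DF=(1876159/2000000 − 3/200·(0.981200+0.973000+0.929500))/(1+3/200) = 551/625 ≈ 0.881600
step 5 [5y] swap r/1=1343/46310: DF=(1 − 1343/46310·(0.981200+0.973000+0.929500+0.881600))/(1+1343/46310) = 8657/10000 ≈ 0.865700
step 6 [6y] zero: DF = P = 8259/10000 ≈ 0.825900
step 7 [7y] zero: DF = P = 801/1000 ≈ 0.801000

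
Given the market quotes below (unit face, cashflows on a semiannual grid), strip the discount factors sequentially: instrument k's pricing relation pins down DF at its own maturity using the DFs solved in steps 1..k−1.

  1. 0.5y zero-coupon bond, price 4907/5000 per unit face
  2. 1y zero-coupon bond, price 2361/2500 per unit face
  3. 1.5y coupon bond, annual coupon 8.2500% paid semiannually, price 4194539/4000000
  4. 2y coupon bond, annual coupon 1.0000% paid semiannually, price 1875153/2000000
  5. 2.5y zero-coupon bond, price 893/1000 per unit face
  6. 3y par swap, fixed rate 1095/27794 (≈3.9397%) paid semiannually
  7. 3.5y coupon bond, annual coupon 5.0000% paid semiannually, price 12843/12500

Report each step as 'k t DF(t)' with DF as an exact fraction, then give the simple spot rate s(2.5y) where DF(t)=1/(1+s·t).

step 1 [0.5y] zero: DF = P = 4907/5000 ≈ 0.981400
step 2 [1y] zero: DF = P = 2361/2500 ≈ 0.944400
step 3 [1.5y] bond c/2=33/800: DF=(4194539/4000000 − 33/800·(0.981400+0.944400))/(1+33/800) = 2327/2500 ≈ 0.930800
step 4 [2y] bond c/2=1/200: DF=(1875153/2000000 − 1/200·(0.981400+0.944400+0.930800))/(1+1/200) = 9187/10000 ≈ 0.918700
step 5 [2.5y] zero: DF = P = 893/1000 ≈ 0.893000
step 6 [3y] swap r/2=1095/55588: DF=(1 − 1095/55588·(0.981400+0.944400+0.930800+0.918700+0.893000))/(1+1095/55588) = 1781/2000 ≈ 0.890500
step 7 [3.5y] bond c/2=1/40: DF=(12843/12500 − 1/40·(0.981400+0.944400+0.930800+0.918700+0.893000+0.890500))/(1+1/40) = 2167/2500 ≈ 0.866800

1 1/2 4907/5000
2 1 2361/2500
3 3/2 2327/2500
4 2 9187/10000
5 5/2 893/1000
6 3 1781/2000
7 7/2 2167/2500
s(2.5y) = (1/(893/1000) − 1)/(5/2) = 214/4465 ≈ 4.7928%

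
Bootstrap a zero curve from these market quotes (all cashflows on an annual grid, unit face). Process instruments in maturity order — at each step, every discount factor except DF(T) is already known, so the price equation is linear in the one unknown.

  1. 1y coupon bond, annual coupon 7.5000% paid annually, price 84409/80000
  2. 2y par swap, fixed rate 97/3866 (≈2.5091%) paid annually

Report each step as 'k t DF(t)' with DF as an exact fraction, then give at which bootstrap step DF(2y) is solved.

1 1 1963/2000
2 2 1903/2000
DF(2y) is solved at step 2

step 1 [1y] bond c/1=3/40: DF=(84409/80000 − 3/40·(0))/(1+3/40) = 1963/2000 ≈ 0.981500
step 2 [2y] swap r/1=97/3866: DF=(1 − 97/3866·(0.981500))/(1+97/3866) = 1903/2000 ≈ 0.951500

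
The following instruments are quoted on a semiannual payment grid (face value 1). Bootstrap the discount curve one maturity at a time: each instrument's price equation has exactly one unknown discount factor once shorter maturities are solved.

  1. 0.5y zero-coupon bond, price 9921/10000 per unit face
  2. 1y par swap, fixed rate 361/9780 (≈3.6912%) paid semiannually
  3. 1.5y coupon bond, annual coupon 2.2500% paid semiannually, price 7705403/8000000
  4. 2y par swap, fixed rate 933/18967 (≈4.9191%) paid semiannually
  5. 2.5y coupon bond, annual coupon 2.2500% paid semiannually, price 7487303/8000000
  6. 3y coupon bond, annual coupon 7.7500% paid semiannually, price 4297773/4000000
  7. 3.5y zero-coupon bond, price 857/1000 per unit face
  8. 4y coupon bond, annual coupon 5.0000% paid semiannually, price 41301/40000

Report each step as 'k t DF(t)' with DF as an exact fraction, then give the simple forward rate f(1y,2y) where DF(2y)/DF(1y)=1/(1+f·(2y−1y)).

1 1/2 9921/10000
2 1 9639/10000
3 3/2 9307/10000
4 2 9067/10000
5 5/2 8833/10000
6 3 8599/10000
7 7/2 857/1000
8 4 4257/5000
f(1y,2y) = ((9639/10000)/(9067/10000) − 1)/(1) = 572/9067 ≈ 6.3086%

step 1 [0.5y] zero: DF = P = 9921/10000 ≈ 0.992100
step 2 [1y] swap r/2=361/19560: DF=(1 − 361/19560·(0.992100))/(1+361/19560) = 9639/10000 ≈ 0.963900
step 3 [1.5y] bond c/2=9/800: DF=(7705403/8000000 − 9/800·(0.992100+0.963900))/(1+9/800) = 9307/10000 ≈ 0.930700
step 4 [2y] swap r/2=933/37934: DF=(1 − 933/37934·(0.992100+0.963900+0.930700))/(1+933/37934) = 9067/10000 ≈ 0.906700
step 5 [2.5y] bond c/2=9/800: DF=(7487303/8000000 − 9/800·(0.992100+0.963900+0.930700+0.906700))/(1+9/800) = 8833/10000 ≈ 0.883300
step 6 [3y] bond c/2=31/800: DF=(4297773/4000000 − 31/800·(0.992100+0.963900+0.930700+0.906700+0.883300))/(1+31/800) = 8599/10000 ≈ 0.859900
step 7 [3.5y] zero: DF = P = 857/1000 ≈ 0.857000
step 8 [4y] bond c/2=1/40: DF=(41301/40000 − 1/40·(0.992100+0.963900+0.930700+0.906700+0.883300+0.859900+0.857000))/(1+1/40) = 4257/5000 ≈ 0.851400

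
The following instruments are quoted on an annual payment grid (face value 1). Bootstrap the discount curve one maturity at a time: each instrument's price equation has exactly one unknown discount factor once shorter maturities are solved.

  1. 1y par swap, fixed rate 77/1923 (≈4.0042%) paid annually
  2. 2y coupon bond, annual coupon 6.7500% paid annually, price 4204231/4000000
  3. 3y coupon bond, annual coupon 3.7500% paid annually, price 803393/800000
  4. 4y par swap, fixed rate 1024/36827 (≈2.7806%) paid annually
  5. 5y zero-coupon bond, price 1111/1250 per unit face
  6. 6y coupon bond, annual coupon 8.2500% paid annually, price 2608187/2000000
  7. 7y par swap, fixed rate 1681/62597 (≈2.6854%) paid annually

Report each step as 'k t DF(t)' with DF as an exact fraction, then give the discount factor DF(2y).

step 1 [1y] swap r/1=77/1923: DF=(1 − 77/1923·(0))/(1+77/1923) = 1923/2000 ≈ 0.961500
step 2 [2y] bond c/1=27/400: DF=(4204231/4000000 − 27/400·(0.961500))/(1+27/400) = 4619/5000 ≈ 0.923800
step 3 [3y] bond c/1=3/80: DF=(803393/800000 − 3/80·(0.961500+0.923800))/(1+3/80) = 4499/5000 ≈ 0.899800
step 4 [4y] swap r/1=1024/36827: DF=(1 − 1024/36827·(0.961500+0.923800+0.899800))/(1+1024/36827) = 561/625 ≈ 0.897600
step 5 [5y] zero: DF = P = 1111/1250 ≈ 0.888800
step 6 [6y] bond c/1=33/400: DF=(2608187/2000000 − 33/400·(0.961500+0.923800+0.899800+0.897600+0.888800))/(1+33/400) = 8563/10000 ≈ 0.856300
step 7 [7y] swap r/1=1681/62597: DF=(1 − 1681/62597·(0.961500+0.923800+0.899800+0.897600+0.888800+0.856300))/(1+1681/62597) = 8319/10000 ≈ 0.831900

1 1 1923/2000
2 2 4619/5000
3 3 4499/5000
4 4 561/625
5 5 1111/1250
6 6 8563/10000
7 7 8319/10000
DF(2y) = 4619/5000 ≈ 0.923800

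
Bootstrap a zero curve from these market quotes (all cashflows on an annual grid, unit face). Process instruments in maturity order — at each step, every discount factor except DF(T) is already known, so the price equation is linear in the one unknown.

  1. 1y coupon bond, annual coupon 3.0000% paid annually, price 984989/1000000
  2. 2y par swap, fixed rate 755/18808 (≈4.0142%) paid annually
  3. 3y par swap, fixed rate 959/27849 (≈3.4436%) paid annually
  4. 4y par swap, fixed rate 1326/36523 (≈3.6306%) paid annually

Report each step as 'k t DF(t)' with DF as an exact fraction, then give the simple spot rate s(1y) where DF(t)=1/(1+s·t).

step 1 [1y] bond c/1=3/100: DF=(984989/1000000 − 3/100·(0))/(1+3/100) = 9563/10000 ≈ 0.956300
step 2 [2y] swap r/1=755/18808: DF=(1 − 755/18808·(0.956300))/(1+755/18808) = 1849/2000 ≈ 0.924500
step 3 [3y] swap r/1=959/27849: DF=(1 − 959/27849·(0.956300+0.924500))/(1+959/27849) = 9041/10000 ≈ 0.904100
step 4 [4y] swap r/1=1326/36523: DF=(1 − 1326/36523·(0.956300+0.924500+0.904100))/(1+1326/36523) = 4337/5000 ≈ 0.867400

1 1 9563/10000
2 2 1849/2000
3 3 9041/10000
4 4 4337/5000
s(1y) = (1/(9563/10000) − 1)/(1) = 437/9563 ≈ 4.5697%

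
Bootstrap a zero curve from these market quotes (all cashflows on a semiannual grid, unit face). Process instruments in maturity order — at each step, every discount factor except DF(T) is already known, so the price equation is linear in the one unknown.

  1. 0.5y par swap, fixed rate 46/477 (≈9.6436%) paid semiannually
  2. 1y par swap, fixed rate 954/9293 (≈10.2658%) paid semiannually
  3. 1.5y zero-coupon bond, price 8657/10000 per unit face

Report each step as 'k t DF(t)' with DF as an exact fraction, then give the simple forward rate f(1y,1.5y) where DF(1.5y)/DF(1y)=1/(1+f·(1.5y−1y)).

step 1 [0.5y] swap r/2=23/477: DF=(1 − 23/477·(0))/(1+23/477) = 477/500 ≈ 0.954000
step 2 [1y] swap r/2=477/9293: DF=(1 − 477/9293·(0.954000))/(1+477/9293) = 4523/5000 ≈ 0.904600
step 3 [1.5y] zero: DF = P = 8657/10000 ≈ 0.865700

1 1/2 477/500
2 1 4523/5000
3 3/2 8657/10000
f(1y,1.5y) = ((4523/5000)/(8657/10000) − 1)/(1/2) = 778/8657 ≈ 8.9869%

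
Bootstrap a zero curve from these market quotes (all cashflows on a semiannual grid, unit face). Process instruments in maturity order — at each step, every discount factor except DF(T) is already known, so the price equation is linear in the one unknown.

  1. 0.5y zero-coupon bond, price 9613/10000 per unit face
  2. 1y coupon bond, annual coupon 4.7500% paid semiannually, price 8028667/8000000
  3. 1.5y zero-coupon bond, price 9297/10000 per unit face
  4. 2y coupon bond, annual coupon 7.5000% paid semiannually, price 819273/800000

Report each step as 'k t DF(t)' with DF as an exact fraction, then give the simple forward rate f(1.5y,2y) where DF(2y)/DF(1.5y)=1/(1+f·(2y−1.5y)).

1 1/2 9613/10000
2 1 479/500
3 3/2 9297/10000
4 2 8841/10000
f(1.5y,2y) = ((9297/10000)/(8841/10000) − 1)/(1/2) = 304/2947 ≈ 10.3156%

step 1 [0.5y] zero: DF = P = 9613/10000 ≈ 0.961300
step 2 [1y] bond c/2=19/800: DF=(8028667/8000000 − 19/800·(0.961300))/(1+19/800) = 479/500 ≈ 0.958000
step 3 [1.5y] zero: DF = P = 9297/10000 ≈ 0.929700
step 4 [2y] bond c/2=3/80: DF=(819273/800000 − 3/80·(0.961300+0.958000+0.929700))/(1+3/80) = 8841/10000 ≈ 0.884100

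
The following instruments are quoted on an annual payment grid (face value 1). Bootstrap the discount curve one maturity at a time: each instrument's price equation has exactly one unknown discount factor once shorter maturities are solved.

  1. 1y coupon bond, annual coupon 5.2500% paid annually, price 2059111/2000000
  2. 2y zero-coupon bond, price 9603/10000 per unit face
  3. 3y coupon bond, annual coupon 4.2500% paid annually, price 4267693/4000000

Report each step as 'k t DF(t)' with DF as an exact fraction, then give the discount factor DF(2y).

step 1 [1y] bond c/1=21/400: DF=(2059111/2000000 − 21/400·(0))/(1+21/400) = 4891/5000 ≈ 0.978200
step 2 [2y] zero: DF = P = 9603/10000 ≈ 0.960300
step 3 [3y] bond c/1=17/400: DF=(4267693/4000000 − 17/400·(0.978200+0.960300))/(1+17/400) = 2361/2500 ≈ 0.944400

1 1 4891/5000
2 2 9603/10000
3 3 2361/2500
DF(2y) = 9603/10000 ≈ 0.960300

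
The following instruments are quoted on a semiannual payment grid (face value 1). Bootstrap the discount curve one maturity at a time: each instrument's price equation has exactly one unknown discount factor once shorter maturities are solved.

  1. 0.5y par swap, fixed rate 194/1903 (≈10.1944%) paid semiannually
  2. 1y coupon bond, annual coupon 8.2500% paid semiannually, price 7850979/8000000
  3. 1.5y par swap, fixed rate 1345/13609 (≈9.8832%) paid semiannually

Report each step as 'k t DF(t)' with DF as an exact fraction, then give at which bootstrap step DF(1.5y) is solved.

step 1 [0.5y] swap r/2=97/1903: DF=(1 − 97/1903·(0))/(1+97/1903) = 1903/2000 ≈ 0.951500
step 2 [1y] bond c/2=33/800: DF=(7850979/8000000 − 33/800·(0.951500))/(1+33/800) = 1131/1250 ≈ 0.904800
step 3 [1.5y] swap r/2=1345/27218: DF=(1 − 1345/27218·(0.951500+0.904800))/(1+1345/27218) = 1731/2000 ≈ 0.865500

1 1/2 1903/2000
2 1 1131/1250
3 3/2 1731/2000
DF(1.5y) is solved at step 3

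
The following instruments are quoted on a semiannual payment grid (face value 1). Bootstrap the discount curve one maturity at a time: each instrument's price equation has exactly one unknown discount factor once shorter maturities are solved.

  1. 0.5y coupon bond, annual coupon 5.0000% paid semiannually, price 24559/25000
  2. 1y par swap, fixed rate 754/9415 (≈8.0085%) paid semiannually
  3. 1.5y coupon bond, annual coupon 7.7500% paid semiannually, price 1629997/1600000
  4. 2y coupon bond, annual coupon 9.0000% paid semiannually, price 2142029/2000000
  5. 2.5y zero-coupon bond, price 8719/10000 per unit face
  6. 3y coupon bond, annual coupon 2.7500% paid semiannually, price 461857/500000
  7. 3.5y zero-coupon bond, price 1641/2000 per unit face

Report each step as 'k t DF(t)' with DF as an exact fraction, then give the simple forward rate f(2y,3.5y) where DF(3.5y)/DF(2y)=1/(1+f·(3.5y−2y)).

1 1/2 599/625
2 1 4623/5000
3 3/2 1821/2000
4 2 4523/5000
5 5/2 8719/10000
6 3 2123/2500
7 7/2 1641/2000
f(2y,3.5y) = ((4523/5000)/(1641/2000) − 1)/(3/2) = 1682/24615 ≈ 6.8332%

step 1 [0.5y] bond c/2=1/40: DF=(24559/25000 − 1/40·(0))/(1+1/40) = 599/625 ≈ 0.958400
step 2 [1y] swap r/2=377/9415: DF=(1 − 377/9415·(0.958400))/(1+377/9415) = 4623/5000 ≈ 0.924600
step 3 [1.5y] bond c/2=31/800: DF=(1629997/1600000 − 31/800·(0.958400+0.924600))/(1+31/800) = 1821/2000 ≈ 0.910500
step 4 [2y] bond c/2=9/200: DF=(2142029/2000000 − 9/200·(0.958400+0.924600+0.910500))/(1+9/200) = 4523/5000 ≈ 0.904600
step 5 [2.5y] zero: DF = P = 8719/10000 ≈ 0.871900
step 6 [3y] bond c/2=11/800: DF=(461857/500000 − 11/800·(0.958400+0.924600+0.910500+0.904600+0.871900))/(1+11/800) = 2123/2500 ≈ 0.849200
step 7 [3.5y] zero: DF = P = 1641/2000 ≈ 0.820500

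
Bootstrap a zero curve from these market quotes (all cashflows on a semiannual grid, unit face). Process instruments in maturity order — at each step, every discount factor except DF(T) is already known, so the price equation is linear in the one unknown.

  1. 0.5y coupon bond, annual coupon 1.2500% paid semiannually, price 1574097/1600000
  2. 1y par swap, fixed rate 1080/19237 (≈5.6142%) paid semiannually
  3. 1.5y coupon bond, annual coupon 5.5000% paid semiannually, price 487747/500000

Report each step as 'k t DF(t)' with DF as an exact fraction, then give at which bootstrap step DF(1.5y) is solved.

1 1/2 9777/10000
2 1 473/500
3 3/2 8979/10000
DF(1.5y) is solved at step 3

step 1 [0.5y] bond c/2=1/160: DF=(1574097/1600000 − 1/160·(0))/(1+1/160) = 9777/10000 ≈ 0.977700
step 2 [1y] swap r/2=540/19237: DF=(1 − 540/19237·(0.977700))/(1+540/19237) = 473/500 ≈ 0.946000
step 3 [1.5y] bond c/2=11/400: DF=(487747/500000 − 11/400·(0.977700+0.946000))/(1+11/400) = 8979/10000 ≈ 0.897900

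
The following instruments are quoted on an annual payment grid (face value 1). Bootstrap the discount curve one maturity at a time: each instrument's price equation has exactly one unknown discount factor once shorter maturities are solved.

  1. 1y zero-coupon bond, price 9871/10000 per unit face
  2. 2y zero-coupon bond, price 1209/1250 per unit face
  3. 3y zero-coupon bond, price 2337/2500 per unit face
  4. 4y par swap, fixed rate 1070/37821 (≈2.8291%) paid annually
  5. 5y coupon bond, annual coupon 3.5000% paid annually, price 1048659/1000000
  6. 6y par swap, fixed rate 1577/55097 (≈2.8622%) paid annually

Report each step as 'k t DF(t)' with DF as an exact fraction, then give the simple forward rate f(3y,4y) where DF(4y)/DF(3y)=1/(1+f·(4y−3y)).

1 1 9871/10000
2 2 1209/1250
3 3 2337/2500
4 4 893/1000
5 5 8853/10000
6 6 8423/10000
f(3y,4y) = ((2337/2500)/(893/1000) − 1)/(1) = 11/235 ≈ 4.6809%

step 1 [1y] zero: DF = P = 9871/10000 ≈ 0.987100
step 2 [2y] zero: DF = P = 1209/1250 ≈ 0.967200
step 3 [3y] zero: DF = P = 2337/2500 ≈ 0.934800
step 4 [4y] swap r/1=1070/37821: DF=(1 − 1070/37821·(0.987100+0.967200+0.934800))/(1+1070/37821) = 893/1000 ≈ 0.893000
step 5 [5y] bond c/1=7/200: DF=(1048659/1000000 − 7/200·(0.987100+0.967200+0.934800+0.893000))/(1+7/200) = 8853/10000 ≈ 0.885300
step 6 [6y] swap r/1=1577/55097: DF=(1 − 1577/55097·(0.987100+0.967200+0.934800+0.893000+0.885300))/(1+1577/55097) = 8423/10000 ≈ 0.842300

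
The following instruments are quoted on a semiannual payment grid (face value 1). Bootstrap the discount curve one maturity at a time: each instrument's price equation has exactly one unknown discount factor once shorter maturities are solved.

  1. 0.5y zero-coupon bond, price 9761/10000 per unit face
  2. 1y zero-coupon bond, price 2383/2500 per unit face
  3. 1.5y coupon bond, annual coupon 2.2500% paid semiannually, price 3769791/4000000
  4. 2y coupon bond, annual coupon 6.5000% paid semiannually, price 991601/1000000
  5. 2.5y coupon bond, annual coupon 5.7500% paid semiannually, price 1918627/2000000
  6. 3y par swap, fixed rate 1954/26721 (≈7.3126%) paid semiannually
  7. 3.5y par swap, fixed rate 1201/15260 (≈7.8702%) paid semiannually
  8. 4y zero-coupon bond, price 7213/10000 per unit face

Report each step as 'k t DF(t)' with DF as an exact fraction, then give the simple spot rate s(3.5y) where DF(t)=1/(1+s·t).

step 1 [0.5y] zero: DF = P = 9761/10000 ≈ 0.976100
step 2 [1y] zero: DF = P = 2383/2500 ≈ 0.953200
step 3 [1.5y] bond c/2=9/800: DF=(3769791/4000000 − 9/800·(0.976100+0.953200))/(1+9/800) = 1821/2000 ≈ 0.910500
step 4 [2y] bond c/2=13/400: DF=(991601/1000000 − 13/400·(0.976100+0.953200+0.910500))/(1+13/400) = 871/1000 ≈ 0.871000
step 5 [2.5y] bond c/2=23/800: DF=(1918627/2000000 − 23/800·(0.976100+0.953200+0.910500+0.871000))/(1+23/800) = 518/625 ≈ 0.828800
step 6 [3y] swap r/2=977/26721: DF=(1 − 977/26721·(0.976100+0.953200+0.910500+0.871000+0.828800))/(1+977/26721) = 4023/5000 ≈ 0.804600
step 7 [3.5y] swap r/2=1201/30520: DF=(1 − 1201/30520·(0.976100+0.953200+0.910500+0.871000+0.828800+0.804600))/(1+1201/30520) = 3799/5000 ≈ 0.759800
step 8 [4y] zero: DF = P = 7213/10000 ≈ 0.721300

1 1/2 9761/10000
2 1 2383/2500
3 3/2 1821/2000
4 2 871/1000
5 5/2 518/625
6 3 4023/5000
7 7/2 3799/5000
8 4 7213/10000
s(3.5y) = (1/(3799/5000) − 1)/(7/2) = 2402/26593 ≈ 9.0325%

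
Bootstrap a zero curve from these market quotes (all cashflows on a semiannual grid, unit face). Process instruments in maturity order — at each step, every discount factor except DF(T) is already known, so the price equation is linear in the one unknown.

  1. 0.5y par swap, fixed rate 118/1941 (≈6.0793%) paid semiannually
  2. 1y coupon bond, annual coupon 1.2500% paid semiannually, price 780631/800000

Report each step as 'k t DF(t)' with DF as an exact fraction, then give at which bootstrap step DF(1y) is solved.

1 1/2 1941/2000
2 1 9637/10000
DF(1y) is solved at step 2

step 1 [0.5y] swap r/2=59/1941: DF=(1 − 59/1941·(0))/(1+59/1941) = 1941/2000 ≈ 0.970500
step 2 [1y] bond c/2=1/160: DF=(780631/800000 − 1/160·(0.970500))/(1+1/160) = 9637/10000 ≈ 0.963700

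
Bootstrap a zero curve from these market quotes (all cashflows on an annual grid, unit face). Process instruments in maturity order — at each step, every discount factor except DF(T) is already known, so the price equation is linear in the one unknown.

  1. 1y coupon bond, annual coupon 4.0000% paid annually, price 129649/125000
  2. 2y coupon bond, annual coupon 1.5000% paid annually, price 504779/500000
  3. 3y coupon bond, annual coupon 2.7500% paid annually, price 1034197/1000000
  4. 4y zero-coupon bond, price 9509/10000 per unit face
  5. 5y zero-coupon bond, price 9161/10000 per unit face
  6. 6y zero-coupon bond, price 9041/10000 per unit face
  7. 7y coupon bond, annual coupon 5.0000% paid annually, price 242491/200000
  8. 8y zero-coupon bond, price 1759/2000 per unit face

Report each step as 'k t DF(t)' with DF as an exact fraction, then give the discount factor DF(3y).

1 1 9973/10000
2 2 9799/10000
3 3 596/625
4 4 9509/10000
5 5 9161/10000
6 6 9041/10000
7 7 552/625
8 8 1759/2000
DF(3y) = 596/625 ≈ 0.953600

step 1 [1y] bond c/1=1/25: DF=(129649/125000 − 1/25·(0))/(1+1/25) = 9973/10000 ≈ 0.997300
step 2 [2y] bond c/1=3/200: DF=(504779/500000 − 3/200·(0.997300))/(1+3/200) = 9799/10000 ≈ 0.979900
step 3 [3y] bond c/1=11/400: DF=(1034197/1000000 − 11/400·(0.997300+0.979900))/(1+11/400) = 596/625 ≈ 0.953600
step 4 [4y] zero: DF = P = 9509/10000 ≈ 0.950900
step 5 [5y] zero: DF = P = 9161/10000 ≈ 0.916100
step 6 [6y] zero: DF = P = 9041/10000 ≈ 0.904100
step 7 [7y] bond c/1=1/20: DF=(242491/200000 − 1/20·(0.997300+0.979900+0.953600+0.950900+0.916100+0.904100))/(1+1/20) = 552/625 ≈ 0.883200
step 8 [8y] zero: DF = P = 1759/2000 ≈ 0.879500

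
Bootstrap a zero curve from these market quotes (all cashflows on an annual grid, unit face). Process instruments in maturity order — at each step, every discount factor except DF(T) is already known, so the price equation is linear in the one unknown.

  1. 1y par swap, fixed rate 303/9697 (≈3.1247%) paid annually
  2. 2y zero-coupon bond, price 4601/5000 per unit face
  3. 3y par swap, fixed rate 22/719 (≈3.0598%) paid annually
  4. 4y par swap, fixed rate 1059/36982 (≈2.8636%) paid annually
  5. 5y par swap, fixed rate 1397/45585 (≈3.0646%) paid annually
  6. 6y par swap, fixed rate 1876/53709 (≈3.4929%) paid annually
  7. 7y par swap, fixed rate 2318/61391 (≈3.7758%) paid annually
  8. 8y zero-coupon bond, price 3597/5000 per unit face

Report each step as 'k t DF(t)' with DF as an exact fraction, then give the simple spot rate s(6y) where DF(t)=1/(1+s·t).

1 1 9697/10000
2 2 4601/5000
3 3 4571/5000
4 4 8941/10000
5 5 8603/10000
6 6 2031/2500
7 7 3841/5000
8 8 3597/5000
s(6y) = (1/(2031/2500) − 1)/(6) = 469/12186 ≈ 3.8487%

step 1 [1y] swap r/1=303/9697: DF=(1 − 303/9697·(0))/(1+303/9697) = 9697/10000 ≈ 0.969700
step 2 [2y] zero: DF = P = 4601/5000 ≈ 0.920200
step 3 [3y] swap r/1=22/719: DF=(1 − 22/719·(0.969700+0.920200))/(1+22/719) = 4571/5000 ≈ 0.914200
step 4 [4y] swap r/1=1059/36982: DF=(1 − 1059/36982·(0.969700+0.920200+0.914200))/(1+1059/36982) = 8941/10000 ≈ 0.894100
step 5 [5y] swap r/1=1397/45585: DF=(1 − 1397/45585·(0.969700+0.920200+0.914200+0.894100))/(1+1397/45585) = 8603/10000 ≈ 0.860300
step 6 [6y] swap r/1=1876/53709: DF=(1 − 1876/53709·(0.969700+0.920200+0.914200+0.894100+0.860300))/(1+1876/53709) = 2031/2500 ≈ 0.812400
step 7 [7y] swap r/1=2318/61391: DF=(1 − 2318/61391·(0.969700+0.920200+0.914200+0.894100+0.860300+0.812400))/(1+2318/61391) = 3841/5000 ≈ 0.768200
step 8 [8y] zero: DF = P = 3597/5000 ≈ 0.719400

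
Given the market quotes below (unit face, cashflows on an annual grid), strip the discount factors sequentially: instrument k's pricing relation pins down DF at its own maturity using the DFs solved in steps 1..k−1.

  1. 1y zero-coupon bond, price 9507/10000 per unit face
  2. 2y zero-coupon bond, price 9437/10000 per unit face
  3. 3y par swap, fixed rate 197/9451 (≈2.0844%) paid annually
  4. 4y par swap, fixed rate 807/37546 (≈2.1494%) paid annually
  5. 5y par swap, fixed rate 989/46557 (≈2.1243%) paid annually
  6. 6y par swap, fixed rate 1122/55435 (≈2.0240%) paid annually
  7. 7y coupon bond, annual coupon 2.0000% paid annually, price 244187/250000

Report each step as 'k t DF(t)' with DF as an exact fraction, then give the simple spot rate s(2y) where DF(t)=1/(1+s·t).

step 1 [1y] zero: DF = P = 9507/10000 ≈ 0.950700
step 2 [2y] zero: DF = P = 9437/10000 ≈ 0.943700
step 3 [3y] swap r/1=197/9451: DF=(1 − 197/9451·(0.950700+0.943700))/(1+197/9451) = 9409/10000 ≈ 0.940900
step 4 [4y] swap r/1=807/37546: DF=(1 − 807/37546·(0.950700+0.943700+0.940900))/(1+807/37546) = 9193/10000 ≈ 0.919300
step 5 [5y] swap r/1=989/46557: DF=(1 − 989/46557·(0.950700+0.943700+0.940900+0.919300))/(1+989/46557) = 9011/10000 ≈ 0.901100
step 6 [6y] swap r/1=1122/55435: DF=(1 − 1122/55435·(0.950700+0.943700+0.940900+0.919300+0.901100))/(1+1122/55435) = 4439/5000 ≈ 0.887800
step 7 [7y] bond c/1=1/50: DF=(244187/250000 − 1/50·(0.950700+0.943700+0.940900+0.919300+0.901100+0.887800))/(1+1/50) = 8489/10000 ≈ 0.848900

1 1 9507/10000
2 2 9437/10000
3 3 9409/10000
4 4 9193/10000
5 5 9011/10000
6 6 4439/5000
7 7 8489/10000
s(2y) = (1/(9437/10000) − 1)/(2) = 563/18874 ≈ 2.9829%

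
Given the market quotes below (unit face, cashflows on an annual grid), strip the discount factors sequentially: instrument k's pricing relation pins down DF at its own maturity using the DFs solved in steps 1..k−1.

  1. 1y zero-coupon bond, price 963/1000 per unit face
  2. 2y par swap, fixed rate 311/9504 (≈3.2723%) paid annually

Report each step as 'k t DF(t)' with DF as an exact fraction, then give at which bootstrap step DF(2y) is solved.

1 1 963/1000
2 2 4689/5000
DF(2y) is solved at step 2

step 1 [1y] zero: DF = P = 963/1000 ≈ 0.963000
step 2 [2y] swap r/1=311/9504: DF=(1 − 311/9504·(0.963000))/(1+311/9504) = 4689/5000 ≈ 0.937800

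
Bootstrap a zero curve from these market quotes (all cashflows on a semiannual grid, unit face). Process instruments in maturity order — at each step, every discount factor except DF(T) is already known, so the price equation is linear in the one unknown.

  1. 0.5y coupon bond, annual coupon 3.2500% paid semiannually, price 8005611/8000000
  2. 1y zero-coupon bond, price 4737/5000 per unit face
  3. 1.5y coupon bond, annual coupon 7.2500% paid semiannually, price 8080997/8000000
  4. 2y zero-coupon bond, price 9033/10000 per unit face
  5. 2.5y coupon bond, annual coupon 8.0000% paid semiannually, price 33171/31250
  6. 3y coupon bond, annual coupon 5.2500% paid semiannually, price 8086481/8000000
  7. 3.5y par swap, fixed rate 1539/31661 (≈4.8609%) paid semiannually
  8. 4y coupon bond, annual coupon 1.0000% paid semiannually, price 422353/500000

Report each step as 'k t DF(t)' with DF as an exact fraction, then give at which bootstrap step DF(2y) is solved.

1 1/2 9847/10000
2 1 4737/5000
3 3/2 567/625
4 2 9033/10000
5 5/2 8767/10000
6 3 2167/2500
7 7/2 8461/10000
8 4 809/1000
DF(2y) is solved at step 4

step 1 [0.5y] bond c/2=13/800: DF=(8005611/8000000 − 13/800·(0))/(1+13/800) = 9847/10000 ≈ 0.984700
step 2 [1y] zero: DF = P = 4737/5000 ≈ 0.947400
step 3 [1.5y] bond c/2=29/800: DF=(8080997/8000000 − 29/800·(0.984700+0.947400))/(1+29/800) = 567/625 ≈ 0.907200
step 4 [2y] zero: DF = P = 9033/10000 ≈ 0.903300
step 5 [2.5y] bond c/2=1/25: DF=(33171/31250 − 1/25·(0.984700+0.947400+0.907200+0.903300))/(1+1/25) = 8767/10000 ≈ 0.876700
step 6 [3y] bond c/2=21/800: DF=(8086481/8000000 − 21/800·(0.984700+0.947400+0.907200+0.903300+0.876700))/(1+21/800) = 2167/2500 ≈ 0.866800
step 7 [3.5y] swap r/2=1539/63322: DF=(1 − 1539/63322·(0.984700+0.947400+0.907200+0.903300+0.876700+0.866800))/(1+1539/63322) = 8461/10000 ≈ 0.846100
step 8 [4y] bond c/2=1/200: DF=(422353/500000 − 1/200·(0.984700+0.947400+0.907200+0.903300+0.876700+0.866800+0.846100))/(1+1/200) = 809/1000 ≈ 0.809000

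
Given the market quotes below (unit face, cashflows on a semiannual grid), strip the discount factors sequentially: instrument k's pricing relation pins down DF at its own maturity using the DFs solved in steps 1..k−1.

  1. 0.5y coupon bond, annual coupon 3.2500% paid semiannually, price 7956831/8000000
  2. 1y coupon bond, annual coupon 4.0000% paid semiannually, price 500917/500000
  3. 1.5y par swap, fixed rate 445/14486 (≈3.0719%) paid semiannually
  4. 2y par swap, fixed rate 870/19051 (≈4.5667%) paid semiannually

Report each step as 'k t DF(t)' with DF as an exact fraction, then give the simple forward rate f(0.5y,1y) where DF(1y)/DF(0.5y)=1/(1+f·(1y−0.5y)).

step 1 [0.5y] bond c/2=13/800: DF=(7956831/8000000 − 13/800·(0))/(1+13/800) = 9787/10000 ≈ 0.978700
step 2 [1y] bond c/2=1/50: DF=(500917/500000 − 1/50·(0.978700))/(1+1/50) = 963/1000 ≈ 0.963000
step 3 [1.5y] swap r/2=445/28972: DF=(1 − 445/28972·(0.978700+0.963000))/(1+445/28972) = 1911/2000 ≈ 0.955500
step 4 [2y] swap r/2=435/19051: DF=(1 − 435/19051·(0.978700+0.963000+0.955500))/(1+435/19051) = 913/1000 ≈ 0.913000

1 1/2 9787/10000
2 1 963/1000
3 3/2 1911/2000
4 2 913/1000
f(0.5y,1y) = ((9787/10000)/(963/1000) − 1)/(1/2) = 157/4815 ≈ 3.2606%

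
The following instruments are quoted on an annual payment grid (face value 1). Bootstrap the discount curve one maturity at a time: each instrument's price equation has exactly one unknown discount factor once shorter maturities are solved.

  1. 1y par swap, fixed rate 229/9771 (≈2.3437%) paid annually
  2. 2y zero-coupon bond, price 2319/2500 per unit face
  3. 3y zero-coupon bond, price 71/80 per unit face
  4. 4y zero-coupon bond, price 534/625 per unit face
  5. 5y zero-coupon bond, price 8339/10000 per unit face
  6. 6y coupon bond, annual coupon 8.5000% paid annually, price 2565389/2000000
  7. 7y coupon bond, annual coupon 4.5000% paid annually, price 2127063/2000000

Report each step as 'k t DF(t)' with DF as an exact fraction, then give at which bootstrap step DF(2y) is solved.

1 1 9771/10000
2 2 2319/2500
3 3 71/80
4 4 534/625
5 5 8339/10000
6 6 1039/1250
7 7 789/1000
DF(2y) is solved at step 2

step 1 [1y] swap r/1=229/9771: DF=(1 − 229/9771·(0))/(1+229/9771) = 9771/10000 ≈ 0.977100
step 2 [2y] zero: DF = P = 2319/2500 ≈ 0.927600
step 3 [3y] zero: DF = P = 71/80 ≈ 0.887500
step 4 [4y] zero: DF = P = 534/625 ≈ 0.854400
step 5 [5y] zero: DF = P = 8339/10000 ≈ 0.833900
step 6 [6y] bond c/1=17/200: DF=(2565389/2000000 − 17/200·(0.977100+0.927600+0.887500+0.854400+0.833900))/(1+17/200) = 1039/1250 ≈ 0.831200
step 7 [7y] bond c/1=9/200: DF=(2127063/2000000 − 9/200·(0.977100+0.927600+0.887500+0.854400+0.833900+0.831200))/(1+9/200) = 789/1000 ≈ 0.789000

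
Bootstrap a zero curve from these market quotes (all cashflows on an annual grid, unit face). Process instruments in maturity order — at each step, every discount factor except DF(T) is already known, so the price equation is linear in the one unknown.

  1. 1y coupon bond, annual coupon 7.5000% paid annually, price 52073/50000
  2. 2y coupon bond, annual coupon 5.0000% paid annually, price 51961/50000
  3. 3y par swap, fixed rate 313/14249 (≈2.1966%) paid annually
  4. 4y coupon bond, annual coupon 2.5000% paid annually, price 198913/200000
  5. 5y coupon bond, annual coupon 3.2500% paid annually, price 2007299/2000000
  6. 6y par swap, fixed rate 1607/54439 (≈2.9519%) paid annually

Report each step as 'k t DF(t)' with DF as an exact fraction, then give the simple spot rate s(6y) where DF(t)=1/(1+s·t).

step 1 [1y] bond c/1=3/40: DF=(52073/50000 − 3/40·(0))/(1+3/40) = 1211/1250 ≈ 0.968800
step 2 [2y] bond c/1=1/20: DF=(51961/50000 − 1/20·(0.968800))/(1+1/20) = 2359/2500 ≈ 0.943600
step 3 [3y] swap r/1=313/14249: DF=(1 − 313/14249·(0.968800+0.943600))/(1+313/14249) = 4687/5000 ≈ 0.937400
step 4 [4y] bond c/1=1/40: DF=(198913/200000 − 1/40·(0.968800+0.943600+0.937400))/(1+1/40) = 563/625 ≈ 0.900800
step 5 [5y] bond c/1=13/400: DF=(2007299/2000000 − 13/400·(0.968800+0.943600+0.937400+0.900800))/(1+13/400) = 427/500 ≈ 0.854000
step 6 [6y] swap r/1=1607/54439: DF=(1 − 1607/54439·(0.968800+0.943600+0.937400+0.900800+0.854000))/(1+1607/54439) = 8393/10000 ≈ 0.839300

1 1 1211/1250
2 2 2359/2500
3 3 4687/5000
4 4 563/625
5 5 427/500
6 6 8393/10000
s(6y) = (1/(8393/10000) − 1)/(6) = 1607/50358 ≈ 3.1912%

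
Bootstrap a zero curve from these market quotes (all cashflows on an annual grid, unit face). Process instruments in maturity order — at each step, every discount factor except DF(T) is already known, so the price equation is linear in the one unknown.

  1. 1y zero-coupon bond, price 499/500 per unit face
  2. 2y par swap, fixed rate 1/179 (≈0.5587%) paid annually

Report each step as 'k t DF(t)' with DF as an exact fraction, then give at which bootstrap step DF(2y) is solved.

1 1 499/500
2 2 9889/10000
DF(2y) is solved at step 2

step 1 [1y] zero: DF = P = 499/500 ≈ 0.998000
step 2 [2y] swap r/1=1/179: DF=(1 − 1/179·(0.998000))/(1+1/179) = 9889/10000 ≈ 0.988900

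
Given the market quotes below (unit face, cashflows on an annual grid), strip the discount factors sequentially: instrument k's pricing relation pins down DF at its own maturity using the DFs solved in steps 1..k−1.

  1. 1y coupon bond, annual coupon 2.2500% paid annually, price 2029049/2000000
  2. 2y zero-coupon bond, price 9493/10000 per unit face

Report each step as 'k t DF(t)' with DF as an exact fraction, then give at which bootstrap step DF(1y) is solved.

1 1 4961/5000
2 2 9493/10000
DF(1y) is solved at step 1

step 1 [1y] bond c/1=9/400: DF=(2029049/2000000 − 9/400·(0))/(1+9/400) = 4961/5000 ≈ 0.992200
step 2 [2y] zero: DF = P = 9493/10000 ≈ 0.949300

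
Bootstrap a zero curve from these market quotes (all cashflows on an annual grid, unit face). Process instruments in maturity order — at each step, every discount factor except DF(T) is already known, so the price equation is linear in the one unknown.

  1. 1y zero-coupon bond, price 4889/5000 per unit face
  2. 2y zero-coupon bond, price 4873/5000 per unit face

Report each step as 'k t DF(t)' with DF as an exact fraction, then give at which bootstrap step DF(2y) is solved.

step 1 [1y] zero: DF = P = 4889/5000 ≈ 0.977800
step 2 [2y] zero: DF = P = 4873/5000 ≈ 0.974600

1 1 4889/5000
2 2 4873/5000
DF(2y) is solved at step 2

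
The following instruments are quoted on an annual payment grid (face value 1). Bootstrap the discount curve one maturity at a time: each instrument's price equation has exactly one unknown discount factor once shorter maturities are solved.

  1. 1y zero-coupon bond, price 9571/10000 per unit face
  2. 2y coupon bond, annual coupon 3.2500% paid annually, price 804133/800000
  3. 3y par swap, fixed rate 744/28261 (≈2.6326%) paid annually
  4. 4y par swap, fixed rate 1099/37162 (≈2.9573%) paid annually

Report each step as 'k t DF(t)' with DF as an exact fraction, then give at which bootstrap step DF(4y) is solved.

step 1 [1y] zero: DF = P = 9571/10000 ≈ 0.957100
step 2 [2y] bond c/1=13/400: DF=(804133/800000 − 13/400·(0.957100))/(1+13/400) = 4717/5000 ≈ 0.943400
step 3 [3y] swap r/1=744/28261: DF=(1 − 744/28261·(0.957100+0.943400))/(1+744/28261) = 1157/1250 ≈ 0.925600
step 4 [4y] swap r/1=1099/37162: DF=(1 − 1099/37162·(0.957100+0.943400+0.925600))/(1+1099/37162) = 8901/10000 ≈ 0.890100

1 1 9571/10000
2 2 4717/5000
3 3 1157/1250
4 4 8901/10000
DF(4y) is solved at step 4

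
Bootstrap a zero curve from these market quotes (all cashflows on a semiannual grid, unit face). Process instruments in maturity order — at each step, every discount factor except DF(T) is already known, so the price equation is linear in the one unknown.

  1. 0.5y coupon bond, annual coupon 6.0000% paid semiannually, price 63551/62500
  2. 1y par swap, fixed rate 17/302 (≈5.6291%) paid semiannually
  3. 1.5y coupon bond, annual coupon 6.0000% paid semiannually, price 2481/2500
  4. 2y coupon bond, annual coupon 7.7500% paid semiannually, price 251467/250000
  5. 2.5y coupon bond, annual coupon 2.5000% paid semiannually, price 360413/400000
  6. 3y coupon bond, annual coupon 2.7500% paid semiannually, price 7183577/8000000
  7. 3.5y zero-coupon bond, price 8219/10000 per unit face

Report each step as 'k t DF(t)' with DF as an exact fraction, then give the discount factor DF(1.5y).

step 1 [0.5y] bond c/2=3/100: DF=(63551/62500 − 3/100·(0))/(1+3/100) = 617/625 ≈ 0.987200
step 2 [1y] swap r/2=17/604: DF=(1 − 17/604·(0.987200))/(1+17/604) = 591/625 ≈ 0.945600
step 3 [1.5y] bond c/2=3/100: DF=(2481/2500 − 3/100·(0.987200+0.945600))/(1+3/100) = 567/625 ≈ 0.907200
step 4 [2y] bond c/2=31/800: DF=(251467/250000 − 31/800·(0.987200+0.945600+0.907200))/(1+31/800) = 539/625 ≈ 0.862400
step 5 [2.5y] bond c/2=1/80: DF=(360413/400000 − 1/80·(0.987200+0.945600+0.907200+0.862400))/(1+1/80) = 4221/5000 ≈ 0.844200
step 6 [3y] bond c/2=11/800: DF=(7183577/8000000 − 11/800·(0.987200+0.945600+0.907200+0.862400+0.844200))/(1+11/800) = 8241/10000 ≈ 0.824100
step 7 [3.5y] zero: DF = P = 8219/10000 ≈ 0.821900

1 1/2 617/625
2 1 591/625
3 3/2 567/625
4 2 539/625
5 5/2 4221/5000
6 3 8241/10000
7 7/2 8219/10000
DF(1.5y) = 567/625 ≈ 0.907200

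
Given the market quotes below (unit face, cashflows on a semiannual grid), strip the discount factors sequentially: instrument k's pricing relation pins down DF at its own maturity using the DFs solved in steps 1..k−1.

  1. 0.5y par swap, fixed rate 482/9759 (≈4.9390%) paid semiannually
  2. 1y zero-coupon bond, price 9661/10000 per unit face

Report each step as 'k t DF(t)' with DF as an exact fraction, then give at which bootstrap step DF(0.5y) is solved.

1 1/2 9759/10000
2 1 9661/10000
DF(0.5y) is solved at step 1

step 1 [0.5y] swap r/2=241/9759: DF=(1 − 241/9759·(0))/(1+241/9759) = 9759/10000 ≈ 0.975900
step 2 [1y] zero: DF = P = 9661/10000 ≈ 0.966100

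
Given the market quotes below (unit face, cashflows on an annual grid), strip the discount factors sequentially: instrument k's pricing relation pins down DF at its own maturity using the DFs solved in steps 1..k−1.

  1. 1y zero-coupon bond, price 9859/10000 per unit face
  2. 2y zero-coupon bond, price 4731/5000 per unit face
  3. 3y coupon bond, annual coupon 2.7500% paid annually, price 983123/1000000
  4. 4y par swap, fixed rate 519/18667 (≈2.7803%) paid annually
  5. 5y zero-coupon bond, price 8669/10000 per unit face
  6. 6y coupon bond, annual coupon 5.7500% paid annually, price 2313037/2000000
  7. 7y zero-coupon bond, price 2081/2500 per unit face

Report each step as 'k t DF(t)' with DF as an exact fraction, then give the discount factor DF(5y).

step 1 [1y] zero: DF = P = 9859/10000 ≈ 0.985900
step 2 [2y] zero: DF = P = 4731/5000 ≈ 0.946200
step 3 [3y] bond c/1=11/400: DF=(983123/1000000 − 11/400·(0.985900+0.946200))/(1+11/400) = 9051/10000 ≈ 0.905100
step 4 [4y] swap r/1=519/18667: DF=(1 − 519/18667·(0.985900+0.946200+0.905100))/(1+519/18667) = 4481/5000 ≈ 0.896200
step 5 [5y] zero: DF = P = 8669/10000 ≈ 0.866900
step 6 [6y] bond c/1=23/400: DF=(2313037/2000000 − 23/400·(0.985900+0.946200+0.905100+0.896200+0.866900))/(1+23/400) = 1687/2000 ≈ 0.843500
step 7 [7y] zero: DF = P = 2081/2500 ≈ 0.832400

1 1 9859/10000
2 2 4731/5000
3 3 9051/10000
4 4 4481/5000
5 5 8669/10000
6 6 1687/2000
7 7 2081/2500
DF(5y) = 8669/10000 ≈ 0.866900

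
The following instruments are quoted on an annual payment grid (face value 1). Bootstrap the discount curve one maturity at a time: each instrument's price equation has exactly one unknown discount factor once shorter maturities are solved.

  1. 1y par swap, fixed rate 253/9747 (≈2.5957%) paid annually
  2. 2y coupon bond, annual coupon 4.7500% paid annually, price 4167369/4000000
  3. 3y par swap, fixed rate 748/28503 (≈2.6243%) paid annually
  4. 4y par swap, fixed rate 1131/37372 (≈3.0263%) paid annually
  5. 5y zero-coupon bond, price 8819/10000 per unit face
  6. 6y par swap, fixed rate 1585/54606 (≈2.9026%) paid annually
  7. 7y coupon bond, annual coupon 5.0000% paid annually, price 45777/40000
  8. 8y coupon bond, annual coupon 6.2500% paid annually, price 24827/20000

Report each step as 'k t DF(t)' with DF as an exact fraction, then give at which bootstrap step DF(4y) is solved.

1 1 9747/10000
2 2 594/625
3 3 2313/2500
4 4 8869/10000
5 5 8819/10000
6 6 1683/2000
7 7 8299/10000
8 8 7983/10000
DF(4y) is solved at step 4

step 1 [1y] swap r/1=253/9747: DF=(1 − 253/9747·(0))/(1+253/9747) = 9747/10000 ≈ 0.974700
step 2 [2y] bond c/1=19/400: DF=(4167369/4000000 − 19/400·(0.974700))/(1+19/400) = 594/625 ≈ 0.950400
step 3 [3y] swap r/1=748/28503: DF=(1 − 748/28503·(0.974700+0.950400))/(1+748/28503) = 2313/2500 ≈ 0.925200
step 4 [4y] swap r/1=1131/37372: DF=(1 − 1131/37372·(0.974700+0.950400+0.925200))/(1+1131/37372) = 8869/10000 ≈ 0.886900
step 5 [5y] zero: DF = P = 8819/10000 ≈ 0.881900
step 6 [6y] swap r/1=1585/54606: DF=(1 − 1585/54606·(0.974700+0.950400+0.925200+0.886900+0.881900))/(1+1585/54606) = 1683/2000 ≈ 0.841500
step 7 [7y] bond c/1=1/20: DF=(45777/40000 − 1/20·(0.974700+0.950400+0.925200+0.886900+0.881900+0.841500))/(1+1/20) = 8299/10000 ≈ 0.829900
step 8 [8y] bond c/1=1/16: DF=(24827/20000 − 1/16·(0.974700+0.950400+0.925200+0.886900+0.881900+0.841500+0.829900))/(1+1/16) = 7983/10000 ≈ 0.798300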